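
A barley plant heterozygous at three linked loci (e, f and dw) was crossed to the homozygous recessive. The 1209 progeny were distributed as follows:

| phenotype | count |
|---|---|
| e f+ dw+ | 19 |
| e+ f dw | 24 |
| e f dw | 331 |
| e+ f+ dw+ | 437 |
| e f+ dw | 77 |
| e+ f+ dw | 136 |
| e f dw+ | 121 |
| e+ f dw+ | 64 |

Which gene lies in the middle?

The two most frequent reciprocal classes, e+ f+ dw+ and e f dw, are the parental types, so the F1 was e+ f+ dw+ / e f dw.
The two rarest classes, e f+ dw+ and e+ f dw, are the double crossovers. Comparing them with the parentals, only the e allele has switched, so e is the middle locus and the order is f – e – dw.

e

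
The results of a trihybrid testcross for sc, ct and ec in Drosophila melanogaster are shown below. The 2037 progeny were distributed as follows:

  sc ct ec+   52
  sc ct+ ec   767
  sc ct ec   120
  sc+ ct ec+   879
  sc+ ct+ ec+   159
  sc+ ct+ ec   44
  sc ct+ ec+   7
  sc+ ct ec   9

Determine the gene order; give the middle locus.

The two most frequent reciprocal classes, sc ct+ ec and sc+ ct ec+, are the parental types, so the F1 was sc ct+ ec / sc+ ct ec+.
The two rarest classes, sc ct+ ec+ and sc+ ct ec, are the double crossovers. Comparing them with the parentals, only the ec allele has switched, so ec is the middle locus and the order is ct – ec – sc.

ec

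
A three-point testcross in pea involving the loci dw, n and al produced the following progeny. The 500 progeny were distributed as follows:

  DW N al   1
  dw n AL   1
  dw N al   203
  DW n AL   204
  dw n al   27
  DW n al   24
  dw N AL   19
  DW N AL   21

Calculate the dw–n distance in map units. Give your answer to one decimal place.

The two most frequent reciprocal classes, dw N al and DW n AL, are the parental types, so the F1 was dw N al / DW n AL.
The two rarest classes, DW N al and dw n AL, are the double crossovers. Comparing them with the parentals, only the dw allele has switched, so dw is the middle locus and the order is al – dw – n.
Crossovers in the dw–n interval produce the single-crossover classes dw n al and DW N AL (27 + 21 = 48) plus the double crossovers (2).
RF(dw–n) = (48 + 2) / 500 = 50/500 = 0.1000 → 10.0 map units.

10.0 map units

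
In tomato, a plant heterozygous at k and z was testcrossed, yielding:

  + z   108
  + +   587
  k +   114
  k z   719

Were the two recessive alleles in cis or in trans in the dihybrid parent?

The two most frequent classes are + + (587) and k z (719); these are the parental (non-recombinant) types.
So the F1 carried + + on one chromosome and k z on the other — the recessive alleles are on the same chromosome (cis / coupling).

cis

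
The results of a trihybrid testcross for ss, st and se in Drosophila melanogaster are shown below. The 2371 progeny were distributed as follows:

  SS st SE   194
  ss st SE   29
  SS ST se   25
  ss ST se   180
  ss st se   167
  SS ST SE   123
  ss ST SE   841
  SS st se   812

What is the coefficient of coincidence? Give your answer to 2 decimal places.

0.87

The two most frequent reciprocal classes, ss ST SE and SS st se, are the parental types, so the F1 was ss ST SE / SS st se.
The two rarest classes, ss st SE and SS ST se, are the double crossovers. Comparing them with the parentals, only the st allele has switched, so st is the middle locus and the order is ss – st – se.
ss–st: (290 + 54)/2371 = 0.1451; st–se: (374 + 54)/2371 = 0.1805.
Expected DCO frequency = 0.1451 × 0.1805 ≈ 0.02619; observed = 54/2371 ≈ 0.02278.
Coefficient of coincidence = 0.02278/0.02619 ≈ 0.87.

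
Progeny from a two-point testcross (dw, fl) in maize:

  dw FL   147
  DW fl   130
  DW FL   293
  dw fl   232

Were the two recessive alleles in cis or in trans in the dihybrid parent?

The two most frequent classes are DW FL (293) and dw fl (232); these are the parental (non-recombinant) types.
So the F1 carried DW FL on one chromosome and dw fl on the other — the recessive alleles are on the same chromosome (cis / coupling).

cis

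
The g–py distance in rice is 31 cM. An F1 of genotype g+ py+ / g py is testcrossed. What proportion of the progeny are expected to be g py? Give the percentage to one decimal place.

34.5%

A map distance of 31 cM corresponds to a recombination frequency of 0.310.
The F1 is g+ py+ / g py, so g py is a parental gamete class with expected frequency (1 − r)/2 = 0.690/2 = 0.3450.
That is 0.3450 = 34.5% of the progeny.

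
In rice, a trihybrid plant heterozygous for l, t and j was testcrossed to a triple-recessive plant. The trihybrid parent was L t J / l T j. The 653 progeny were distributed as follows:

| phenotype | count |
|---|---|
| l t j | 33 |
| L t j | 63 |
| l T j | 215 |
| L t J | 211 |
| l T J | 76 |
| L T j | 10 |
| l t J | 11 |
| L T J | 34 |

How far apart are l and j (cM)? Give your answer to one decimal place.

24.5 cM

The two rarest classes, l t J and L T j, are the double crossovers. Comparing them with the parentals, only the l allele has switched, so l is the middle locus and the order is t – l – j.
Crossovers in the l–j interval produce the single-crossover classes L t j and l T J (63 + 76 = 139) plus the double crossovers (21).
RF(l–j) = (139 + 21) / 653 = 160/653 = 0.2450 → 24.5 cM.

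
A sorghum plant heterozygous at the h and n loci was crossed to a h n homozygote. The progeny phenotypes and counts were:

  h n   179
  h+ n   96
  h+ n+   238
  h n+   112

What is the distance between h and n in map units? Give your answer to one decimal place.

33.3 map units

The two most frequent classes, h+ n+ (238) and h n (179), are the parental types, so the F1 was h+ n+ / h n.
The recombinant classes are h+ n and h n+: 96 + 112 = 208.
Recombination frequency = 208/625 = 0.3328 ≈ 33.3%, i.e. 33.3 map units.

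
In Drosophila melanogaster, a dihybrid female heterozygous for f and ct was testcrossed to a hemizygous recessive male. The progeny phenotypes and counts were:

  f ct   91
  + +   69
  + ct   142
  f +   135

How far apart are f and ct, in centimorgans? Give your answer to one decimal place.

The two most frequent classes, + ct (142) and f + (135), are the parental types, so the F1 was + ct / f +.
The recombinant classes are + + and f ct: 69 + 91 = 160.
Recombination frequency = 160/437 = 0.3661 ≈ 36.6%, i.e. 36.6 centimorgans.

36.6 centimorgans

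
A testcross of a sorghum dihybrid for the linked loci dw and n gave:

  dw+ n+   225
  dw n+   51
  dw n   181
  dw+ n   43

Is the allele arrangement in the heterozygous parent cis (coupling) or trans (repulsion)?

The two most frequent classes are dw+ n+ (225) and dw n (181); these are the parental (non-recombinant) types.
So the F1 carried dw+ n+ on one chromosome and dw n on the other — the recessive alleles are on the same chromosome (cis / coupling).

cis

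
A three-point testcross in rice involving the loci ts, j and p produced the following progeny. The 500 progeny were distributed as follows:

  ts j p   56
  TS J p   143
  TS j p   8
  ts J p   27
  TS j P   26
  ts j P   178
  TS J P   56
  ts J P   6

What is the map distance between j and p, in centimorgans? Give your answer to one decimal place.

25.2 centimorgans

The two most frequent reciprocal classes, TS J p and ts j P, are the parental types, so the F1 was TS J p / ts j P.
The two rarest classes, TS j p and ts J P, are the double crossovers. Comparing them with the parentals, only the j allele has switched, so j is the middle locus and the order is ts – j – p.
Crossovers in the j–p interval produce the single-crossover classes TS J P and ts j p (56 + 56 = 112) plus the double crossovers (14).
RF(j–p) = (112 + 14) / 500 = 126/500 = 0.2520 → 25.2 centimorgans.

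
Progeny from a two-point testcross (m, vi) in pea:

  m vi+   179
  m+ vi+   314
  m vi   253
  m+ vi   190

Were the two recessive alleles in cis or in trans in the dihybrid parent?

cis

The two most frequent classes are m+ vi+ (314) and m vi (253); these are the parental (non-recombinant) types.
So the F1 carried m+ vi+ on one chromosome and m vi on the other — the recessive alleles are on the same chromosome (cis / coupling).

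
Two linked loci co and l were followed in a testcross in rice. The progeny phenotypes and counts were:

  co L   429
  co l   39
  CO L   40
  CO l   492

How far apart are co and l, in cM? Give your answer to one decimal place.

The two most frequent classes, CO l (492) and co L (429), are the parental types, so the F1 was CO l / co L.
The recombinant classes are CO L and co l: 40 + 39 = 79.
Recombination frequency = 79/1000 = 0.0790 ≈ 7.9%, i.e. 7.9 cM.

7.9 cM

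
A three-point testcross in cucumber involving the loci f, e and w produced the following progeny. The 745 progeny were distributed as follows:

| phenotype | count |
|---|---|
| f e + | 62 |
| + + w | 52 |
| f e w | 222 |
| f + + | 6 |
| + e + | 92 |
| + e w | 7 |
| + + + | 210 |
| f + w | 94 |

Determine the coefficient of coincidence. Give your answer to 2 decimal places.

The two most frequent reciprocal classes, + + + and f e w, are the parental types, so the F1 was + + + / f e w.
The two rarest classes, f + + and + e w, are the double crossovers. Comparing them with the parentals, only the f allele has switched, so f is the middle locus and the order is e – f – w.
e–f: (186 + 13)/745 = 0.2671; f–w: (114 + 13)/745 = 0.1705.
Expected DCO frequency = 0.2671 × 0.1705 ≈ 0.04554; observed = 13/745 ≈ 0.01745.
Coefficient of coincidence = 0.01745/0.04554 ≈ 0.38.

0.38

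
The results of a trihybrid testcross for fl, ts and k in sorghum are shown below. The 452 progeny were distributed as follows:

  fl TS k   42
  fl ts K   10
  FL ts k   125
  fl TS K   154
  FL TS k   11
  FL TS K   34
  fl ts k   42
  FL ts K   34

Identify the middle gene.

ts

The two most frequent reciprocal classes, fl TS K and FL ts k, are the parental types, so the F1 was fl TS K / FL ts k.
The two rarest classes, fl ts K and FL TS k, are the double crossovers. Comparing them with the parentals, only the ts allele has switched, so ts is the middle locus and the order is k – ts – fl.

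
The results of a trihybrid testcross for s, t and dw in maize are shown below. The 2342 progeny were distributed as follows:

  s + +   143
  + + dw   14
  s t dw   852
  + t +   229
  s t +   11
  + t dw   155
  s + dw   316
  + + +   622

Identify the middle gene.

The two most frequent reciprocal classes, + + + and s t dw, are the parental types, so the F1 was + + + / s t dw.
The two rarest classes, + + dw and s t +, are the double crossovers. Comparing them with the parentals, only the dw allele has switched, so dw is the middle locus and the order is t – dw – s.

dw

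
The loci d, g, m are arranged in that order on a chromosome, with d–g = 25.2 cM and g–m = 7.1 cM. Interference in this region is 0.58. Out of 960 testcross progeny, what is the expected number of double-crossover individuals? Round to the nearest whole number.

Map distances give recombination frequencies of 0.252 and 0.071 for the two intervals.
With interference 0.58 (so coincidence = 0.42), expected double-crossover frequency = 0.252 × 0.071 × 0.42 = 0.00751.
Expected number = 0.00751 × 960 = 7.21 ≈ 7.

7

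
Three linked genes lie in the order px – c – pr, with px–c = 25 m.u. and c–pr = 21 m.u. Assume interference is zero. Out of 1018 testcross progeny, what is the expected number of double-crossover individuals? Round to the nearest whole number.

Map distances give recombination frequencies of 0.250 and 0.210 for the two intervals.
With no interference, expected double-crossover frequency = 0.250 × 0.210 = 0.05250.
Expected number = 0.05250 × 1018 = 53.45 ≈ 53.

53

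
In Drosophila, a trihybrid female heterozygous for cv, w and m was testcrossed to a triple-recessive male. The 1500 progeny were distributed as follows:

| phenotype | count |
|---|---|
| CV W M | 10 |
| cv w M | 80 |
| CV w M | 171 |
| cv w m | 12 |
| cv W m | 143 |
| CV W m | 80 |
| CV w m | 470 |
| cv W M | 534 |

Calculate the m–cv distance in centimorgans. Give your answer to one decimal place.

22.4 centimorgans

The two most frequent reciprocal classes, cv W M and CV w m, are the parental types, so the F1 was cv W M / CV w m.
The two rarest classes, CV W M and cv w m, are the double crossovers. Comparing them with the parentals, only the cv allele has switched, so cv is the middle locus and the order is m – cv – w.
Crossovers in the m–cv interval produce the single-crossover classes cv W m and CV w M (143 + 171 = 314) plus the double crossovers (22).
RF(m–cv) = (314 + 22) / 1500 = 336/1500 = 0.2240 → 22.4 centimorgans.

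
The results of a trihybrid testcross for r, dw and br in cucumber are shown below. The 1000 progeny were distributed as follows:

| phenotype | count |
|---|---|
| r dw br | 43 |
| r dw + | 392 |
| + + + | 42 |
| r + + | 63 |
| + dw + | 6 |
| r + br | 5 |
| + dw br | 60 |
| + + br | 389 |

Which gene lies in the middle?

The two most frequent reciprocal classes, r dw + and + + br, are the parental types, so the F1 was r dw + / + + br.
The two rarest classes, + dw + and r + br, are the double crossovers. Comparing them with the parentals, only the r allele has switched, so r is the middle locus and the order is dw – r – br.

r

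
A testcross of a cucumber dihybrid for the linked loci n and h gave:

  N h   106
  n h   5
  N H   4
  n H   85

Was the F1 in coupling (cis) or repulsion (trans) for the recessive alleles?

trans

The two most frequent classes are N h (106) and n H (85); these are the parental (non-recombinant) types.
So the F1 carried N h on one chromosome and n H on the other — the recessive alleles are on opposite chromosomes (trans / repulsion).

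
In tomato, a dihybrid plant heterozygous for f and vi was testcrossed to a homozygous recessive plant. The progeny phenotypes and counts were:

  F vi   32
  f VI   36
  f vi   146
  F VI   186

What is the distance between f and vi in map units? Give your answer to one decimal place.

The two most frequent classes, F VI (186) and f vi (146), are the parental types, so the F1 was F VI / f vi.
The recombinant classes are F vi and f VI: 32 + 36 = 68.
Recombination frequency = 68/400 = 0.1700 ≈ 17.0%, i.e. 17.0 map units.

17.0 map units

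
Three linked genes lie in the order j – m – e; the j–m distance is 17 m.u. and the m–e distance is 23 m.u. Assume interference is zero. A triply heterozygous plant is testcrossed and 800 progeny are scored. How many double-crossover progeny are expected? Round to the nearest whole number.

31

Map distances give recombination frequencies of 0.170 and 0.230 for the two intervals.
With no interference, expected double-crossover frequency = 0.170 × 0.230 = 0.03910.
Expected number = 0.03910 × 800 = 31.28 ≈ 31.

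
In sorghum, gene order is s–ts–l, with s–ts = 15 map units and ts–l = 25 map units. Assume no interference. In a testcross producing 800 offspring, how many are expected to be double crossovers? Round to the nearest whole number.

30

Map distances give recombination frequencies of 0.150 and 0.250 for the two intervals.
With no interference, expected double-crossover frequency = 0.150 × 0.250 = 0.03750.
Expected number = 0.03750 × 800 = 30.00 ≈ 30.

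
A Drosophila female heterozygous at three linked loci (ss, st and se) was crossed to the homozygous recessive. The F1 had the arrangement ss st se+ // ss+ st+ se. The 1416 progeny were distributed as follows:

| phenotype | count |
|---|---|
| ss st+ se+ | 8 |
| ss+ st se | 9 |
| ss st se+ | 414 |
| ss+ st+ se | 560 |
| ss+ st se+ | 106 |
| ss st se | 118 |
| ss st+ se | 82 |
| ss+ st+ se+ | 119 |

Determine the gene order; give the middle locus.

st

The two rarest classes, ss st+ se+ and ss+ st se, are the double crossovers. Comparing them with the parentals, only the st allele has switched, so st is the middle locus and the order is se – st – ss.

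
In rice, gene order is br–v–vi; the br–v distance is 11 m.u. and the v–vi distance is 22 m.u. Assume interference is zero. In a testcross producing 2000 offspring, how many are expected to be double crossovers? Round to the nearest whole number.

48

Map distances give recombination frequencies of 0.110 and 0.220 for the two intervals.
With no interference, expected double-crossover frequency = 0.110 × 0.220 = 0.02420.
Expected number = 0.02420 × 2000 = 48.40 ≈ 48.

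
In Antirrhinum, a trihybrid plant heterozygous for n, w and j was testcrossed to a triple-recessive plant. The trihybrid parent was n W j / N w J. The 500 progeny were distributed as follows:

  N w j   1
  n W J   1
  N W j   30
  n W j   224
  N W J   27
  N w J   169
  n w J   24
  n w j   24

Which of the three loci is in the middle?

The two rarest classes, n W J and N w j, are the double crossovers. Comparing them with the parentals, only the j allele has switched, so j is the middle locus and the order is n – j – w.

j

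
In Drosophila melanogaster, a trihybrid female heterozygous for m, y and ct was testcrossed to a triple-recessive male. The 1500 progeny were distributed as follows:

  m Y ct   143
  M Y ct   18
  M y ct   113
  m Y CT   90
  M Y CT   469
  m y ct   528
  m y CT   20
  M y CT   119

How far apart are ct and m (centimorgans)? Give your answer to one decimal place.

16.1 centimorgans

The two most frequent reciprocal classes, M Y CT and m y ct, are the parental types, so the F1 was M Y CT / m y ct.
The two rarest classes, M Y ct and m y CT, are the double crossovers. Comparing them with the parentals, only the ct allele has switched, so ct is the middle locus and the order is m – ct – y.
Crossovers in the m–ct interval produce the single-crossover classes m Y CT and M y ct (90 + 113 = 203) plus the double crossovers (38).
RF(m–ct) = (203 + 38) / 1500 = 241/1500 = 0.1607 → 16.1 centimorgans.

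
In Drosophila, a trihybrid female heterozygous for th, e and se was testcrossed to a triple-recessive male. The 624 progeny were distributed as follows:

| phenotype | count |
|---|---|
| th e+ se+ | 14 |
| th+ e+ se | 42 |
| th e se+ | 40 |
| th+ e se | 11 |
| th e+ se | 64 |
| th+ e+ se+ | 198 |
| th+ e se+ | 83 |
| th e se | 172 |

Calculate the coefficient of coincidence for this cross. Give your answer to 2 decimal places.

0.85

The two most frequent reciprocal classes, th+ e+ se+ and th e se, are the parental types, so the F1 was th+ e+ se+ / th e se.
The two rarest classes, th e+ se+ and th+ e se, are the double crossovers. Comparing them with the parentals, only the th allele has switched, so th is the middle locus and the order is se – th – e.
se–th: (82 + 25)/624 = 0.1715; th–e: (147 + 25)/624 = 0.2756.
Expected DCO frequency = 0.1715 × 0.2756 ≈ 0.04727; observed = 25/624 ≈ 0.04006.
Coefficient of coincidence = 0.04006/0.04727 ≈ 0.85.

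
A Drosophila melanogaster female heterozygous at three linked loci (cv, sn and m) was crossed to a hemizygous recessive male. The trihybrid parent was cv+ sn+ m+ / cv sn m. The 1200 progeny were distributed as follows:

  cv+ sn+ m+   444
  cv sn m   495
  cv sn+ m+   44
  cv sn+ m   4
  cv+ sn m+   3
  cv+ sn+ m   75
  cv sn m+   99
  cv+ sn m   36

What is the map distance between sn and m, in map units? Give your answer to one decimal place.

15.1 map units

The two rarest classes, cv+ sn m+ and cv sn+ m, are the double crossovers. Comparing them with the parentals, only the sn allele has switched, so sn is the middle locus and the order is m – sn – cv.
Crossovers in the m–sn interval produce the single-crossover classes cv+ sn+ m and cv sn m+ (75 + 99 = 174) plus the double crossovers (7).
RF(m–sn) = (174 + 7) / 1200 = 181/1200 = 0.1508 → 15.1 map units.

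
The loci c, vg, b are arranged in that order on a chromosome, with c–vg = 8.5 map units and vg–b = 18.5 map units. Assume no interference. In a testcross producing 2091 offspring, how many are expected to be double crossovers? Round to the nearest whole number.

Map distances give recombination frequencies of 0.085 and 0.185 for the two intervals.
With no interference, expected double-crossover frequency = 0.085 × 0.185 = 0.01572.
Expected number = 0.01572 × 2091 = 32.88 ≈ 33.

33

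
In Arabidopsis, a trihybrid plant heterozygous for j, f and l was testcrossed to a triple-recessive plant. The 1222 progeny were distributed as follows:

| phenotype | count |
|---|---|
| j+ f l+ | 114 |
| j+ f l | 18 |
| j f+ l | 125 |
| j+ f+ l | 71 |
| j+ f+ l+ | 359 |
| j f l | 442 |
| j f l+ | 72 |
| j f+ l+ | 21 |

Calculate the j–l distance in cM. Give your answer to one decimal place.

The two most frequent reciprocal classes, j f l and j+ f+ l+, are the parental types, so the F1 was j f l / j+ f+ l+.
The two rarest classes, j+ f l and j f+ l+, are the double crossovers. Comparing them with the parentals, only the j allele has switched, so j is the middle locus and the order is f – j – l.
Crossovers in the j–l interval produce the single-crossover classes j f l+ and j+ f+ l (72 + 71 = 143) plus the double crossovers (39).
RF(j–l) = (143 + 39) / 1222 = 182/1222 = 0.1489 → 14.9 cM.

14.9 cM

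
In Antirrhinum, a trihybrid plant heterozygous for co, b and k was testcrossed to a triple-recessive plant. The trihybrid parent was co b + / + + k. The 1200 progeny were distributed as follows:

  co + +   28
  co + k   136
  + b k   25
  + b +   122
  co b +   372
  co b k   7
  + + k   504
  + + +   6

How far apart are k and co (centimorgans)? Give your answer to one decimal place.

22.6 centimorgans

The two rarest classes, co b k and + + +, are the double crossovers. Comparing them with the parentals, only the k allele has switched, so k is the middle locus and the order is co – k – b.
Crossovers in the co–k interval produce the single-crossover classes + b + and co + k (122 + 136 = 258) plus the double crossovers (13).
RF(co–k) = (258 + 13) / 1200 = 271/1200 = 0.2258 → 22.6 centimorgans.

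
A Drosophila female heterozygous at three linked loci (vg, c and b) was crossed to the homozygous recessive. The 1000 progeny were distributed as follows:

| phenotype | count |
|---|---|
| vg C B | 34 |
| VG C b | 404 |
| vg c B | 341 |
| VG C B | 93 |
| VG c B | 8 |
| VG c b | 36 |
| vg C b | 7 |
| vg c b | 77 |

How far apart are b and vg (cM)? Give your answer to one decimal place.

18.5 cM

The two most frequent reciprocal classes, VG C b and vg c B, are the parental types, so the F1 was VG C b / vg c B.
The two rarest classes, vg C b and VG c B, are the double crossovers. Comparing them with the parentals, only the vg allele has switched, so vg is the middle locus and the order is b – vg – c.
Crossovers in the b–vg interval produce the single-crossover classes VG C B and vg c b (93 + 77 = 170) plus the double crossovers (15).
RF(b–vg) = (170 + 15) / 1000 = 185/1000 = 0.1850 → 18.5 cM.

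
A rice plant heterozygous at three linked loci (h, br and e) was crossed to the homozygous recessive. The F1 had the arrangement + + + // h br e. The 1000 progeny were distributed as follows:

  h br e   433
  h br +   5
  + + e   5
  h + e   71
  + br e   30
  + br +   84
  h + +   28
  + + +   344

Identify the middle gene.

e

The two rarest classes, + + e and h br +, are the double crossovers. Comparing them with the parentals, only the e allele has switched, so e is the middle locus and the order is br – e – h.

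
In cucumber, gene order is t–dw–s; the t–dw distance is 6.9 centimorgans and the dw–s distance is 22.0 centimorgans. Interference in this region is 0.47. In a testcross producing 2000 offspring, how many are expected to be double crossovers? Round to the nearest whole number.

Map distances give recombination frequencies of 0.069 and 0.220 for the two intervals.
With interference 0.47 (so coincidence = 0.53), expected double-crossover frequency = 0.069 × 0.220 × 0.53 = 0.00805.
Expected number = 0.00805 × 2000 = 16.09 ≈ 16.

16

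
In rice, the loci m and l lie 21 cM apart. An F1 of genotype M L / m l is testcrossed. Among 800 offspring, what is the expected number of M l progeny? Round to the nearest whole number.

A map distance of 21 cM corresponds to a recombination frequency of 0.210.
The F1 is M L / m l, so M l is a recombinant gamete class with expected frequency r/2 = 0.210/2 = 0.1050.
Expected number = 0.1050 × 800 = 84.00 ≈ 84.

84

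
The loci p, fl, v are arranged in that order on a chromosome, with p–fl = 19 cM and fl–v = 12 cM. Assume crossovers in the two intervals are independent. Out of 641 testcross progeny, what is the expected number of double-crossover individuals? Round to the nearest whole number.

15

Map distances give recombination frequencies of 0.190 and 0.120 for the two intervals.
With no interference, expected double-crossover frequency = 0.190 × 0.120 = 0.02280.
Expected number = 0.02280 × 641 = 14.61 ≈ 15.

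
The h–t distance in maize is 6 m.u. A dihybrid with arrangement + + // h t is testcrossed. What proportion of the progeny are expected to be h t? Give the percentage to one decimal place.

47.0%

A map distance of 6 m.u. corresponds to a recombination frequency of 0.060.
The F1 is + + / h t, so h t is a parental gamete class with expected frequency (1 − r)/2 = 0.940/2 = 0.4700.
That is 0.4700 = 47.0% of the progeny.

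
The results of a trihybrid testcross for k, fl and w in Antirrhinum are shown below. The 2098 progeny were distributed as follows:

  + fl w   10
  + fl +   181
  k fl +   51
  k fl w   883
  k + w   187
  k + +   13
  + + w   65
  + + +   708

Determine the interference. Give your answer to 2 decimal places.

The two most frequent reciprocal classes, + + + and k fl w, are the parental types, so the F1 was + + + / k fl w.
The two rarest classes, k + + and + fl w, are the double crossovers. Comparing them with the parentals, only the k allele has switched, so k is the middle locus and the order is fl – k – w.
fl–k: (368 + 23)/2098 = 0.1864; k–w: (116 + 23)/2098 = 0.0663.
Expected DCO frequency = 0.1864 × 0.0663 ≈ 0.01236; observed = 23/2098 ≈ 0.01096.
Coefficient of coincidence = 0.01096/0.01236 ≈ 0.89; interference = 1 − 0.89 = 0.11.

0.11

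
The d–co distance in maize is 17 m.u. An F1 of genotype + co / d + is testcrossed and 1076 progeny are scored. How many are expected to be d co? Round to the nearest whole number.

91

A map distance of 17 m.u. corresponds to a recombination frequency of 0.170.
The F1 is + co / d +, so d co is a recombinant gamete class with expected frequency r/2 = 0.170/2 = 0.0850.
Expected number = 0.0850 × 1076 = 91.46 ≈ 91.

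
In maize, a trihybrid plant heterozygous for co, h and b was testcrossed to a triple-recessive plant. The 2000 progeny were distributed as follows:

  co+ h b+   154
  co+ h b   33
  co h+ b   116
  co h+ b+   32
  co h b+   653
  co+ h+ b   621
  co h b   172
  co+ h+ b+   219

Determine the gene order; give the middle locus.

h

The two most frequent reciprocal classes, co h b+ and co+ h+ b, are the parental types, so the F1 was co h b+ / co+ h+ b.
The two rarest classes, co h+ b+ and co+ h b, are the double crossovers. Comparing them with the parentals, only the h allele has switched, so h is the middle locus and the order is co – h – b.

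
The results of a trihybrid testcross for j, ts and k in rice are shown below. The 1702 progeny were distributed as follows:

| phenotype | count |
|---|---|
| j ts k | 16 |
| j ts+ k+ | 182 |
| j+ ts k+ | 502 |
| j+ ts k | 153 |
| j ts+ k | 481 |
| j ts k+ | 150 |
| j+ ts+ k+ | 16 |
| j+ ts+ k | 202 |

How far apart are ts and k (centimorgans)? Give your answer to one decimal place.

The two most frequent reciprocal classes, j+ ts k+ and j ts+ k, are the parental types, so the F1 was j+ ts k+ / j ts+ k.
The two rarest classes, j+ ts+ k+ and j ts k, are the double crossovers. Comparing them with the parentals, only the ts allele has switched, so ts is the middle locus and the order is k – ts – j.
Crossovers in the k–ts interval produce the single-crossover classes j+ ts k and j ts+ k+ (153 + 182 = 335) plus the double crossovers (32).
RF(k–ts) = (335 + 32) / 1702 = 367/1702 = 0.2156 → 21.6 centimorgans.

21.6 centimorgans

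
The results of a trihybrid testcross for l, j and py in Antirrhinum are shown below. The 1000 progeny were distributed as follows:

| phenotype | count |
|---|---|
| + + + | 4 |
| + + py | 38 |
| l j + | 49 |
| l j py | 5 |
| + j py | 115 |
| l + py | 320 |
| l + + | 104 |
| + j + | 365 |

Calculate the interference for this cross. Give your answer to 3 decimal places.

0.589

The two most frequent reciprocal classes, + j + and l + py, are the parental types, so the F1 was + j + / l + py.
The two rarest classes, + + + and l j py, are the double crossovers. Comparing them with the parentals, only the j allele has switched, so j is the middle locus and the order is py – j – l.
py–j: (219 + 9)/1000 = 0.2280; j–l: (87 + 9)/1000 = 0.0960.
Expected DCO frequency = 0.2280 × 0.0960 ≈ 0.02189; observed = 9/1000 ≈ 0.00900.
Coefficient of coincidence = 0.00900/0.02189 ≈ 0.411; interference = 1 − 0.411 = 0.589.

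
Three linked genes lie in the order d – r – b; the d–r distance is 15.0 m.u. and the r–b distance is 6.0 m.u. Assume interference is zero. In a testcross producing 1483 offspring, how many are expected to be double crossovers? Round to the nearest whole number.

Map distances give recombination frequencies of 0.150 and 0.060 for the two intervals.
With no interference, expected double-crossover frequency = 0.150 × 0.060 = 0.00900.
Expected number = 0.00900 × 1483 = 13.35 ≈ 13.

13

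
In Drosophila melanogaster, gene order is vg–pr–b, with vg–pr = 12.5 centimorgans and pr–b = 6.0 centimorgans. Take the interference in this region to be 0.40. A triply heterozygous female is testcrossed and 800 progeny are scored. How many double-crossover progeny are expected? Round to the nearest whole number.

4

Map distances give recombination frequencies of 0.125 and 0.060 for the two intervals.
With interference 0.40 (so coincidence = 0.60), expected double-crossover frequency = 0.125 × 0.060 × 0.60 = 0.00450.
Expected number = 0.00450 × 800 = 3.60 ≈ 4.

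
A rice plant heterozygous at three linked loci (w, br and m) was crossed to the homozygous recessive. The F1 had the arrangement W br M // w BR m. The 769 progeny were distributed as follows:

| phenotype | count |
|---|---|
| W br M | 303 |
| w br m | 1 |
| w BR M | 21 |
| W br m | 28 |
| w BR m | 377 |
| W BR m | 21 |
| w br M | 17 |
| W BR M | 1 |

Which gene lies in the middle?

The two rarest classes, W BR M and w br m, are the double crossovers. Comparing them with the parentals, only the br allele has switched, so br is the middle locus and the order is m – br – w.

br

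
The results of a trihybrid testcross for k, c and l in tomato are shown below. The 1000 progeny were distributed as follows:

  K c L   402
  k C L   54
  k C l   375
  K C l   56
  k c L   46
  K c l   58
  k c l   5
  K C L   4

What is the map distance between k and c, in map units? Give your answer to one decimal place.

The two most frequent reciprocal classes, k C l and K c L, are the parental types, so the F1 was k C l / K c L.
The two rarest classes, k c l and K C L, are the double crossovers. Comparing them with the parentals, only the c allele has switched, so c is the middle locus and the order is k – c – l.
Crossovers in the k–c interval produce the single-crossover classes K C l and k c L (56 + 46 = 102) plus the double crossovers (9).
RF(k–c) = (102 + 9) / 1000 = 111/1000 = 0.1110 → 11.1 map units.

11.1 map units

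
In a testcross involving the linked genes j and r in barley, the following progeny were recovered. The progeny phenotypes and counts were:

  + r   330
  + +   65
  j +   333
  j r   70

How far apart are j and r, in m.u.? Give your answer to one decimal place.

16.9 m.u.

The two most frequent classes, + r (330) and j + (333), are the parental types, so the F1 was + r / j +.
The recombinant classes are + + and j r: 65 + 70 = 135.
Recombination frequency = 135/798 = 0.1692 ≈ 16.9%, i.e. 16.9 m.u.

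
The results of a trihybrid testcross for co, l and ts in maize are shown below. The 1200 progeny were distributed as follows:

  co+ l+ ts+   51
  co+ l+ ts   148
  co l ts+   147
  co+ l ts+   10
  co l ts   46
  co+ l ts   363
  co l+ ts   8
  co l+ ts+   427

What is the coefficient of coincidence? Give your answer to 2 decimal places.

0.60

The two most frequent reciprocal classes, co l+ ts+ and co+ l ts, are the parental types, so the F1 was co l+ ts+ / co+ l ts.
The two rarest classes, co l+ ts and co+ l ts+, are the double crossovers. Comparing them with the parentals, only the ts allele has switched, so ts is the middle locus and the order is l – ts – co.
l–ts: (295 + 18)/1200 = 0.2608; ts–co: (97 + 18)/1200 = 0.0958.
Expected DCO frequency = 0.2608 × 0.0958 ≈ 0.02498; observed = 18/1200 ≈ 0.01500.
Coefficient of coincidence = 0.01500/0.02498 ≈ 0.60.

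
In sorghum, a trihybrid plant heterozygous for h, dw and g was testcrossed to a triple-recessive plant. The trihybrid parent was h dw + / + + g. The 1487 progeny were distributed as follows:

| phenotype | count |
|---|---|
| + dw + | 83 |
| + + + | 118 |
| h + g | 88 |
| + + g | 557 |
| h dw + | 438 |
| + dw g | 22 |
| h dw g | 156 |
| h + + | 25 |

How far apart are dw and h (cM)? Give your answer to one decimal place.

14.7 cM

The two rarest classes, h + + and + dw g, are the double crossovers. Comparing them with the parentals, only the dw allele has switched, so dw is the middle locus and the order is h – dw – g.
Crossovers in the h–dw interval produce the single-crossover classes + dw + and h + g (83 + 88 = 171) plus the double crossovers (47).
RF(h–dw) = (171 + 47) / 1487 = 218/1487 = 0.1466 → 14.7 cM.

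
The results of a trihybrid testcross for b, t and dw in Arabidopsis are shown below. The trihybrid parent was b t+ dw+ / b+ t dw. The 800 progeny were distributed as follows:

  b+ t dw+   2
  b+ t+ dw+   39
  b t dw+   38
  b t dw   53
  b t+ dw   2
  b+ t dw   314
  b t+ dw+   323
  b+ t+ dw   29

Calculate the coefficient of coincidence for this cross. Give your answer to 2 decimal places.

0.47

The two rarest classes, b t+ dw and b+ t dw+, are the double crossovers. Comparing them with the parentals, only the dw allele has switched, so dw is the middle locus and the order is b – dw – t.
b–dw: (92 + 4)/800 = 0.1200; dw–t: (67 + 4)/800 = 0.0887.
Expected DCO frequency = 0.1200 × 0.0887 ≈ 0.01064; observed = 4/800 ≈ 0.00500.
Coefficient of coincidence = 0.00500/0.01064 ≈ 0.47.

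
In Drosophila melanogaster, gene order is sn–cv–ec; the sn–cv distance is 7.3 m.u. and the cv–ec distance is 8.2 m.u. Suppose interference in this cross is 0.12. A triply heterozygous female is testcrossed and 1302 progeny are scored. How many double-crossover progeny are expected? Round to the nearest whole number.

Map distances give recombination frequencies of 0.073 and 0.082 for the two intervals.
With interference 0.12 (so coincidence = 0.88), expected double-crossover frequency = 0.073 × 0.082 × 0.88 = 0.00527.
Expected number = 0.00527 × 1302 = 6.86 ≈ 7.

7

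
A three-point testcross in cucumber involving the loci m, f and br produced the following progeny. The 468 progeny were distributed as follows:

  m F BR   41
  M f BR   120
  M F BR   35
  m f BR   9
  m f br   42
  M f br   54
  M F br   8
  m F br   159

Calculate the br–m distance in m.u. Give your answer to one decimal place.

23.9 m.u.

The two most frequent reciprocal classes, M f BR and m F br, are the parental types, so the F1 was M f BR / m F br.
The two rarest classes, m f BR and M F br, are the double crossovers. Comparing them with the parentals, only the m allele has switched, so m is the middle locus and the order is f – m – br.
Crossovers in the m–br interval produce the single-crossover classes M f br and m F BR (54 + 41 = 95) plus the double crossovers (17).
RF(m–br) = (95 + 17) / 468 = 112/468 = 0.2393 → 23.9 m.u.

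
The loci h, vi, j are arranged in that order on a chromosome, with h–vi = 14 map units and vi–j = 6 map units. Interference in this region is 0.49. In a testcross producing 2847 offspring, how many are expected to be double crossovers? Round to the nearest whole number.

12

Map distances give recombination frequencies of 0.140 and 0.060 for the two intervals.
With interference 0.49 (so coincidence = 0.51), expected double-crossover frequency = 0.140 × 0.060 × 0.51 = 0.00428.
Expected number = 0.00428 × 2847 = 12.20 ≈ 12.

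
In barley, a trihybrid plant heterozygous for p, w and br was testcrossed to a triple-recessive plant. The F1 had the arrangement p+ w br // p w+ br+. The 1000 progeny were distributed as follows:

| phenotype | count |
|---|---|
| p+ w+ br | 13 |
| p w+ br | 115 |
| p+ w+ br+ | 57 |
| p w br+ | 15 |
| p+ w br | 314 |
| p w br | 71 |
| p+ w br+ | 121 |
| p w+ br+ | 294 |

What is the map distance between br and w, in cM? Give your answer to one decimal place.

26.4 cM

The two rarest classes, p+ w+ br and p w br+, are the double crossovers. Comparing them with the parentals, only the w allele has switched, so w is the middle locus and the order is br – w – p.
Crossovers in the br–w interval produce the single-crossover classes p+ w br+ and p w+ br (121 + 115 = 236) plus the double crossovers (28).
RF(br–w) = (236 + 28) / 1000 = 264/1000 = 0.2640 → 26.4 cM.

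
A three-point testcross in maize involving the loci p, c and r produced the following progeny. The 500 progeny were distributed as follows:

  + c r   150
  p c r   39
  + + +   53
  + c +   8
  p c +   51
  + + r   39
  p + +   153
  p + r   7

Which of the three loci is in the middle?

The two most frequent reciprocal classes, + c r and p + +, are the parental types, so the F1 was + c r / p + +.
The two rarest classes, + c + and p + r, are the double crossovers. Comparing them with the parentals, only the r allele has switched, so r is the middle locus and the order is p – r – c.

r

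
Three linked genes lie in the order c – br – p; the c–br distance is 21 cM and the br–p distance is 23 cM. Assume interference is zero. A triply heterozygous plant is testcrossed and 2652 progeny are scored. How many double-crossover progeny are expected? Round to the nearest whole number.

128

Map distances give recombination frequencies of 0.210 and 0.230 for the two intervals.
With no interference, expected double-crossover frequency = 0.210 × 0.230 = 0.04830.
Expected number = 0.04830 × 2652 = 128.09 ≈ 128.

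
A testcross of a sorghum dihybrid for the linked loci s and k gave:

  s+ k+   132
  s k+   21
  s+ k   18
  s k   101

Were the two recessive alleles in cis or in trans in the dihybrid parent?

cis

The two most frequent classes are s+ k+ (132) and s k (101); these are the parental (non-recombinant) types.
So the F1 carried s+ k+ on one chromosome and s k on the other — the recessive alleles are on the same chromosome (cis / coupling).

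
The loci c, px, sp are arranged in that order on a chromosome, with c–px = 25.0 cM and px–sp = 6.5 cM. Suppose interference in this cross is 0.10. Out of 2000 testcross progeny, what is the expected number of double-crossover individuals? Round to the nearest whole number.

29

Map distances give recombination frequencies of 0.250 and 0.065 for the two intervals.
With interference 0.10 (so coincidence = 0.90), expected double-crossover frequency = 0.250 × 0.065 × 0.90 = 0.01463.
Expected number = 0.01463 × 2000 = 29.25 ≈ 29.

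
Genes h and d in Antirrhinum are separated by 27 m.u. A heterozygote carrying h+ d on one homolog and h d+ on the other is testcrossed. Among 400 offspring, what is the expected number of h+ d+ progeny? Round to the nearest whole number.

54

A map distance of 27 m.u. corresponds to a recombination frequency of 0.270.
The F1 is h+ d / h d+, so h+ d+ is a recombinant gamete class with expected frequency r/2 = 0.270/2 = 0.1350.
Expected number = 0.1350 × 400 = 54.00 ≈ 54.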